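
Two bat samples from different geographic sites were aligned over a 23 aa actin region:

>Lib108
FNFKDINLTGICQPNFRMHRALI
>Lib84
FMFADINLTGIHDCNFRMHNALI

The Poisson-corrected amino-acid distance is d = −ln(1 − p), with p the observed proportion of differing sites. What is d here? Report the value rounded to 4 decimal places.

0.3023

Mismatches occur at site 2 (N/M), site 4 (K/A), site 12 (C/H), site 13 (Q/D), site 14 (P/C), site 20 (R/N).
p = 6/23 = 0.260870.
d = −ln(1 − 0.260870) = −ln(0.739130) = 0.3023.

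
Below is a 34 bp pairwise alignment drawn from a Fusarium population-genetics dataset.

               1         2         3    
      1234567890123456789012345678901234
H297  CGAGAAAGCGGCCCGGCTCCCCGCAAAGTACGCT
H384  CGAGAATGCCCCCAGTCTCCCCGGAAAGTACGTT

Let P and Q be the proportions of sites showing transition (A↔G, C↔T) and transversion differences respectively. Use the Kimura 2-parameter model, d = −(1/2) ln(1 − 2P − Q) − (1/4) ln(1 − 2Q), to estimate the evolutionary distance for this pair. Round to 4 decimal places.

0.2430

Differing sites — 7:A/T (Tv); 10:G/C (Tv); 11:G/C (Tv); 14:C/A (Tv); 16:G/T (Tv); 24:C/G (Tv); 33:C/T (Ti).
Of the 7 differences, 1 transition and 6 transversions over 34 sites: P = 1/34 = 0.029412, Q = 6/34 = 0.176471.
d = −0.5·ln(0.764705) − 0.25·ln(0.647058) = −0.5·(-0.268265) − 0.25·(-0.435319) = 0.2430.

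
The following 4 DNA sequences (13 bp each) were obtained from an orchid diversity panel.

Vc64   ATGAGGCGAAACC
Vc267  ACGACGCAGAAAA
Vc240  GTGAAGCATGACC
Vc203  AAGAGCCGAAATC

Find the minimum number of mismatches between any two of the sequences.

Pairwise Hamming distances:
  Vc64 vs Vc267: 6
  Vc64 vs Vc240: 5
  Vc64 vs Vc203: 3
  Vc267 vs Vc240: 7
  Vc267 vs Vc203: 7
  Vc240 vs Vc203: 8
The smallest is 3, between Vc64 and Vc203.

3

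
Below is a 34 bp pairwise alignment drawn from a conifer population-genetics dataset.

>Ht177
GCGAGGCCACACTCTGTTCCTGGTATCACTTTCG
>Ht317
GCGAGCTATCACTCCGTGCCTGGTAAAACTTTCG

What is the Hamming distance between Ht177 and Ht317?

8

Differing sites — 6:G/C; 7:C/T; 8:C/A; 9:A/T; 15:T/C; 18:T/G; 26:T/A; 27:C/A.
That gives 8 mismatches out of 34 aligned sites, so the Hamming distance is 8.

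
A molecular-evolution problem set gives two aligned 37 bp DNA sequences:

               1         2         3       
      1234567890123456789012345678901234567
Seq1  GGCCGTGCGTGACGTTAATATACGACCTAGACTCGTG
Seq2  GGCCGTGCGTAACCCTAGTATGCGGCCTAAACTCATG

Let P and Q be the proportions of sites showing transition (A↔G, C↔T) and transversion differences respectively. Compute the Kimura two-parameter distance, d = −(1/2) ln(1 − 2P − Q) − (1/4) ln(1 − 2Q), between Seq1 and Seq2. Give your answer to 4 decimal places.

0.2738

Differing sites — 11:G/A (Ti); 14:G/C (Tv); 15:T/C (Ti); 18:A/G (Ti); 22:A/G (Ti); 25:A/G (Ti); 30:G/A (Ti); 35:G/A (Ti).
Of the 8 differences, 7 transitions and 1 transversion over 37 sites: P = 7/37 = 0.189189, Q = 1/37 = 0.027027.
d = −0.5·ln(0.594595) − 0.25·ln(0.945946) = −0.5·(-0.519875) − 0.25·(-0.055570) = 0.2738.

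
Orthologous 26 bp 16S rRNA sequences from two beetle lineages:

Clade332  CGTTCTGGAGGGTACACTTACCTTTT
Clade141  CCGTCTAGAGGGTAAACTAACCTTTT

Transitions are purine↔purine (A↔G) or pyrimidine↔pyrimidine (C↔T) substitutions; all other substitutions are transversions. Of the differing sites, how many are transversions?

4

Mismatches occur at site 2 (G→C, transversion), site 3 (T→G, transversion), site 7 (G→A, transition), site 15 (C→A, transversion), site 19 (T→A, transversion).
Of the 5 differences, 1 transition and 4 transversions, so the answer is 4.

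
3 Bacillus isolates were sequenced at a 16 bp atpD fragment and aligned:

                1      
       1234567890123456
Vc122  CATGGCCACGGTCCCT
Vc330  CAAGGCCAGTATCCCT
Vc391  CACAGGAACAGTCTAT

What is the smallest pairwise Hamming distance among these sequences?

4

Pairwise Hamming distances:
  Vc122 vs Vc330: 4
  Vc122 vs Vc391: 7
  Vc330 vs Vc391: 9
The smallest is 4, between Vc122 and Vc330.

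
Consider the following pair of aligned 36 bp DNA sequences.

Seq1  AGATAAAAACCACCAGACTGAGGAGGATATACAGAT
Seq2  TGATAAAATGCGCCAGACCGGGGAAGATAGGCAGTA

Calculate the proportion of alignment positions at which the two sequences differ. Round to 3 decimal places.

0.306

The sequences differ at positions 1 (A/T), 9 (A/T), 10 (C/G), 12 (A/G), 19 (T/C), 21 (A/G), 25 (G/A), 30 (T/G), 31 (A/G), 35 (A/T), 36 (T/A).
There are 11 differences over 36 sites, so p = 11/36 = 0.306.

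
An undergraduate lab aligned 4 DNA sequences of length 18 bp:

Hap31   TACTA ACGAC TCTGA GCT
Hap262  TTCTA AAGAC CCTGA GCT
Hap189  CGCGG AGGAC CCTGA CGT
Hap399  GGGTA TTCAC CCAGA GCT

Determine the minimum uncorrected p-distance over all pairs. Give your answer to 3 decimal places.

Pairwise Hamming distances:
  Hap31 vs Hap262: 3
  Hap31 vs Hap189: 8
  Hap31 vs Hap399: 8
  Hap262 vs Hap189: 7
  Hap262 vs Hap399: 7
  Hap189 vs Hap399: 10
The smallest is 3 mismatches, between Hap31 and Hap262; p = 3/18 = 0.167.

0.167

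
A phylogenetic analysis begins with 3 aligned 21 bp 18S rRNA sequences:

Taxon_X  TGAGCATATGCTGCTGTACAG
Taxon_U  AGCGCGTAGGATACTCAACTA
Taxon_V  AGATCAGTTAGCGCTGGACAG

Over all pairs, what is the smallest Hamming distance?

8

Pairwise Hamming distances:
  Taxon_X vs Taxon_U: 10
  Taxon_X vs Taxon_V: 8
  Taxon_U vs Taxon_V: 14
The smallest is 8, between Taxon_X and Taxon_V.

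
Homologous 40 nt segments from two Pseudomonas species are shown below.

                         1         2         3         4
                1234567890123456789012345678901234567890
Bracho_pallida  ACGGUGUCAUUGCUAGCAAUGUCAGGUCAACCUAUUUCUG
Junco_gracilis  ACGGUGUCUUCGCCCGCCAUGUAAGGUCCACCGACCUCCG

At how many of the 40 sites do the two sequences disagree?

Differing sites — 9:A/U; 11:U/C; 14:U/C; 15:A/C; 18:A/C; 23:C/A; 29:A/C; 33:U/G; 35:U/C; 36:U/C; 39:U/C.
That gives 11 mismatches out of 40 aligned sites, so the Hamming distance is 11.

11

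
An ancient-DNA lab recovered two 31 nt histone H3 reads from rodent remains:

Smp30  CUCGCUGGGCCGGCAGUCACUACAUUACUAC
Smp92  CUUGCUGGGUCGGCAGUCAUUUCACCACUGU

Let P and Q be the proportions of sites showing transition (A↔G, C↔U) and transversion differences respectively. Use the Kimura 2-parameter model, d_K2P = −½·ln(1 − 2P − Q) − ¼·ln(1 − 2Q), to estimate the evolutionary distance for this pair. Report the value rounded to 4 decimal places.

0.3474

The sequences differ at positions 3 (C/U, transition), 10 (C/U, transition), 20 (C/U, transition), 22 (A/U, transversion), 25 (U/C, transition), 26 (U/C, transition), 30 (A/G, transition), 31 (C/U, transition).
Of the 8 differences, 7 transitions and 1 transversion over 31 sites: P = 7/31 = 0.225806, Q = 1/31 = 0.032258.
d = −0.5·ln(0.516130) − 0.25·ln(0.935484) = −0.5·(-0.661397) − 0.25·(-0.066691) = 0.3474.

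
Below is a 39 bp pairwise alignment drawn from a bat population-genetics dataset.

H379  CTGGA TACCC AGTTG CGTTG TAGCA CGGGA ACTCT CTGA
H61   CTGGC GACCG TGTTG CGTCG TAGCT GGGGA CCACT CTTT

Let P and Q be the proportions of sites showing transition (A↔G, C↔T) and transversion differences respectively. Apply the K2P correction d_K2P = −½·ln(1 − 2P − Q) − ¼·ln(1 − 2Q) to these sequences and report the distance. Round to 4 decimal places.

Mismatches occur at site 5 (A↔C, transversion), site 6 (T↔G, transversion), site 10 (C↔G, transversion), site 11 (A↔T, transversion), site 19 (T↔C, transition), site 25 (A↔T, transversion), site 26 (C↔G, transversion), site 31 (A↔C, transversion), site 33 (T↔A, transversion), site 38 (G↔T, transversion), site 39 (A↔T, transversion).
Of the 11 differences, 1 transition and 10 transversions over 39 sites: P = 1/39 = 0.025641, Q = 10/39 = 0.256410.
d = −0.5·ln(0.692308) − 0.25·ln(0.487180) = −0.5·(-0.367724) − 0.25·(-0.719122) = 0.3636.

0.3636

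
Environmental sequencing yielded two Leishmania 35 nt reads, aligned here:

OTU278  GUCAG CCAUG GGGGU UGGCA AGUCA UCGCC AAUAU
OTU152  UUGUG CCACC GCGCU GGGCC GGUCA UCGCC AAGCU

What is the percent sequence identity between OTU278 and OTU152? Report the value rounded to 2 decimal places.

The sequences differ at positions 1 (G/U), 3 (C/G), 4 (A/U), 9 (U/C), 10 (G/C), 12 (G/C), 14 (G/C), 16 (U/G), 20 (A/C), 21 (A/G), 33 (U/G), 34 (A/C).
23 of the 35 sites match, so the percent identity is 23/35 × 100 = 65.71%.

65.71%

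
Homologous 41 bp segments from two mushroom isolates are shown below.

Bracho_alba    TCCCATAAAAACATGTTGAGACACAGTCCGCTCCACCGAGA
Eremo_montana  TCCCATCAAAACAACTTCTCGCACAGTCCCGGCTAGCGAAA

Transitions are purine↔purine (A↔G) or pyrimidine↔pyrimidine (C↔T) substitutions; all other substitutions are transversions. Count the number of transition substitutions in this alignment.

3

Mismatches occur at site 7 (A↔C, transversion), site 14 (T↔A, transversion), site 15 (G↔C, transversion), site 18 (G↔C, transversion), site 19 (A↔T, transversion), site 20 (G↔C, transversion), site 21 (A↔G, transition), site 30 (G↔C, transversion), site 31 (C↔G, transversion), site 32 (T↔G, transversion), site 34 (C↔T, transition), site 36 (C↔G, transversion), site 40 (G↔A, transition).
Of the 13 differences, 3 transitions and 10 transversions, so the answer is 3.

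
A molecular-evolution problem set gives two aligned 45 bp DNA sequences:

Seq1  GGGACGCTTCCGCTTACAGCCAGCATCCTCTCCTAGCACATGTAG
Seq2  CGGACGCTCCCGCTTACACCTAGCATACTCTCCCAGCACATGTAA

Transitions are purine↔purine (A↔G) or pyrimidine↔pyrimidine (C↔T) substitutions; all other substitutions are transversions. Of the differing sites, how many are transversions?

3

Mismatches occur at site 1 (G↔C, transversion), site 9 (T↔C, transition), site 19 (G↔C, transversion), site 21 (C↔T, transition), site 27 (C↔A, transversion), site 34 (T↔C, transition), site 45 (G↔A, transition).
Of the 7 differences, 4 transitions and 3 transversions, so the answer is 3.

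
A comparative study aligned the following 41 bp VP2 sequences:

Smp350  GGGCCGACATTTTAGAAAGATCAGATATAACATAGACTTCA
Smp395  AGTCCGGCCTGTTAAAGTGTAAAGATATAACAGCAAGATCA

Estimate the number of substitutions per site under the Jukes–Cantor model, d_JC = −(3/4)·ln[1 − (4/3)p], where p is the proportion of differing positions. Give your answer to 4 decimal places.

0.5510

The sequences differ at positions 1 (G/A), 3 (G/T), 7 (A/G), 9 (A/C), 11 (T/G), 15 (G/A), 17 (A/G), 18 (A/T), 20 (A/T), 21 (T/A), 22 (C/A), 33 (T/G), 34 (A/C), 35 (G/A), 37 (C/G), 38 (T/A).
p = 16/41 = 0.390244.
d = −0.75 · ln(1 − (4/3)·0.390244) = −0.75 · ln(0.479675) = −0.75 · (-0.734646) = 0.5510.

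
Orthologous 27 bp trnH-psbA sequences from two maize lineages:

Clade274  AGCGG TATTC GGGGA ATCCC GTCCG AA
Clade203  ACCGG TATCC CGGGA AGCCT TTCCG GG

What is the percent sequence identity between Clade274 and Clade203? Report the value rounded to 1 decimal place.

Mismatches occur at site 2 (G/C), site 9 (T/C), site 11 (G/C), site 17 (T/G), site 20 (C/T), site 21 (G/T), site 26 (A/G), site 27 (A/G).
19 of the 27 sites match, so the percent identity is 19/27 × 100 = 70.4%.

70.4%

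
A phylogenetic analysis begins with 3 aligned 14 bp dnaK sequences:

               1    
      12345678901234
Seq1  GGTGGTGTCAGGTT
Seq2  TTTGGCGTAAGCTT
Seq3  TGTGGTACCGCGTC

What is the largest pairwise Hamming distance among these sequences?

Pairwise Hamming distances:
  Seq1 vs Seq2: 5
  Seq1 vs Seq3: 6
  Seq2 vs Seq3: 9
The largest is 9, between Seq2 and Seq3.

9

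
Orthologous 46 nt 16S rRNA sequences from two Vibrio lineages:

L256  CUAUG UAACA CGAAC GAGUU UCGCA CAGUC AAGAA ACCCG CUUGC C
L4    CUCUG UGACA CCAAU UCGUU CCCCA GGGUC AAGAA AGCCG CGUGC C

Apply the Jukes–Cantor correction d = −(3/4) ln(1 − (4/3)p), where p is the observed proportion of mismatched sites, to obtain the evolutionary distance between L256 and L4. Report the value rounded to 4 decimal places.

0.3206

The sequences differ at positions 3 (A/C), 7 (A/G), 12 (G/C), 15 (C/U), 16 (G/U), 17 (A/C), 21 (U/C), 23 (G/C), 26 (C/G), 27 (A/G), 37 (C/G), 42 (U/G).
p = 12/46 = 0.260870.
d = −0.75 · ln(1 − (4/3)·0.260870) = −0.75 · ln(0.652173) = −0.75 · (-0.427445) = 0.3206.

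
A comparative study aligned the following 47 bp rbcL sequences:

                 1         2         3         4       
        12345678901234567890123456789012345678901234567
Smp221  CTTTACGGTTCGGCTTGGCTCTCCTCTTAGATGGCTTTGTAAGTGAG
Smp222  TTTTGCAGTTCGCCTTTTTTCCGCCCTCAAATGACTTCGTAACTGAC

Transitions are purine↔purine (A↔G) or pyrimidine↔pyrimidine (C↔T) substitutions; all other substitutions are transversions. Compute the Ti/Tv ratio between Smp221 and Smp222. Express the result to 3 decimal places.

1.667

Mismatches occur at site 1 (C/T, transition), site 5 (A/G, transition), site 7 (G/A, transition), site 13 (G/C, transversion), site 17 (G/T, transversion), site 18 (G/T, transversion), site 19 (C/T, transition), site 22 (T/C, transition), site 23 (C/G, transversion), site 25 (T/C, transition), site 28 (T/C, transition), site 30 (G/A, transition), site 34 (G/A, transition), site 38 (T/C, transition), site 43 (G/C, transversion), site 47 (G/C, transversion).
Of the 16 differences, 10 transitions and 6 transversions, so Ti/Tv = 10/6 = 1.667.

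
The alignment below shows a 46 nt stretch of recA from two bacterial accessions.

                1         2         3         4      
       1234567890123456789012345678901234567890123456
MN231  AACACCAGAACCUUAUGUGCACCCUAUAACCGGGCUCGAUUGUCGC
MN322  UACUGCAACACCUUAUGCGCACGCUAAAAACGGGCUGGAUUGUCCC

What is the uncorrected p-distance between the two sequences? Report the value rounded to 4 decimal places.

The sequences differ at positions 1 (A/U), 4 (A/U), 5 (C/G), 8 (G/A), 9 (A/C), 18 (U/C), 23 (C/G), 27 (U/A), 30 (C/A), 37 (C/G), 45 (G/C).
There are 11 differences over 46 sites, so p = 11/46 = 0.2391.

0.2391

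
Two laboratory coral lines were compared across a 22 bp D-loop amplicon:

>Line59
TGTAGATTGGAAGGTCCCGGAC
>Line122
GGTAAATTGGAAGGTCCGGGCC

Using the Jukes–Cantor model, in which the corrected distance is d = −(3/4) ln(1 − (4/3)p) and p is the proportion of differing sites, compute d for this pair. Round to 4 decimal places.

Mismatches occur at site 1 (T↔G), site 5 (G↔A), site 18 (C↔G), site 21 (A↔C).
p = 4/22 = 0.181818.
d = −0.75 · ln(1 − (4/3)·0.181818) = −0.75 · ln(0.757576) = −0.75 · (-0.277631) = 0.2082.

0.2082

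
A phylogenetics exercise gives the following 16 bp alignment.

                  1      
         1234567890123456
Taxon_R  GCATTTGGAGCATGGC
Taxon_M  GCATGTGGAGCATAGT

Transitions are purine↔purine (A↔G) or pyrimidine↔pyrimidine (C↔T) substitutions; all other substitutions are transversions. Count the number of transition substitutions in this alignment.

2

The sequences differ at positions 5 (T/G, transversion), 14 (G/A, transition), 16 (C/T, transition).
Of the 3 differences, 2 transitions and 1 transversion, so the answer is 2.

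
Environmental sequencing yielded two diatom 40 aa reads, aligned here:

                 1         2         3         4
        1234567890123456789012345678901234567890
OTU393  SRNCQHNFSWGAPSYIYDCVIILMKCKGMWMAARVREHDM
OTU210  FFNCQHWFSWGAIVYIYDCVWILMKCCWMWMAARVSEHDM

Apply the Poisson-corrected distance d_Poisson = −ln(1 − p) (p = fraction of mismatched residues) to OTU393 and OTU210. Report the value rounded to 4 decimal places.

Differing sites — 1:S/F; 2:R/F; 7:N/W; 13:P/I; 14:S/V; 21:I/W; 27:K/C; 28:G/W; 36:R/S.
p = 9/40 = 0.225000.
d = −ln(1 − 0.225000) = −ln(0.775000) = 0.2549.

0.2549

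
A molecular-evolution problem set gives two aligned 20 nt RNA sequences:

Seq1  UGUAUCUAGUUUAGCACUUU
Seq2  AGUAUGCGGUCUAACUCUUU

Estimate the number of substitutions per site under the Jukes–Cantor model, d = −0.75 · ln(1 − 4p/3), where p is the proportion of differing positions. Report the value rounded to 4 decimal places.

0.4715

The sequences differ at positions 1 (U/A), 6 (C/G), 7 (U/C), 8 (A/G), 11 (U/C), 14 (G/A), 16 (A/U).
p = 7/20 = 0.350000.
d = −0.75 · ln(1 − (4/3)·0.350000) = −0.75 · ln(0.533333) = −0.75 · (-0.628609) = 0.4715.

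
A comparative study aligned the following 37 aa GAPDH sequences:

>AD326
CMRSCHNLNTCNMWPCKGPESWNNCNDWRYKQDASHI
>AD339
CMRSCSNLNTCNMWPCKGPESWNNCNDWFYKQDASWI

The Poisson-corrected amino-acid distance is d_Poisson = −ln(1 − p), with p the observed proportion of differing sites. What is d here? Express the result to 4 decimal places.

0.0846

Differing sites — 6:H/S; 29:R/F; 36:H/W.
p = 3/37 = 0.081081.
d = −ln(1 − 0.081081) = −ln(0.918919) = 0.0846.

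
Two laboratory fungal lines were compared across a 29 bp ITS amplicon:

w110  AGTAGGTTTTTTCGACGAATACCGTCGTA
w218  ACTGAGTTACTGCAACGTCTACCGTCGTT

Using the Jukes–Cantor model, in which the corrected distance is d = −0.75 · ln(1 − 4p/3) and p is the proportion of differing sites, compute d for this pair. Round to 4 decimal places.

0.4618

Differing sites — 2:G/C; 4:A/G; 5:G/A; 9:T/A; 10:T/C; 12:T/G; 14:G/A; 18:A/T; 19:A/C; 29:A/T.
p = 10/29 = 0.344828.
d = −0.75 · ln(1 − (4/3)·0.344828) = −0.75 · ln(0.540229) = −0.75 · (-0.615762) = 0.4618.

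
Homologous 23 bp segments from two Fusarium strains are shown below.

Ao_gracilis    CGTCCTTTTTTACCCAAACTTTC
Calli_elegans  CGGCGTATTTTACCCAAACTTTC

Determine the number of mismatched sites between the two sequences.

3

Differing sites — 3:T/G; 5:C/G; 7:T/A.
That gives 3 mismatches out of 23 aligned sites, so the Hamming distance is 3.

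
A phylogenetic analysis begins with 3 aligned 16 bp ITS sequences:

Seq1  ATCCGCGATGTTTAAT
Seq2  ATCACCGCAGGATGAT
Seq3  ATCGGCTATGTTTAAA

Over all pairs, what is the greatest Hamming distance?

9

Pairwise Hamming distances:
  Seq1 vs Seq2: 7
  Seq1 vs Seq3: 3
  Seq2 vs Seq3: 9
The largest is 9, between Seq2 and Seq3.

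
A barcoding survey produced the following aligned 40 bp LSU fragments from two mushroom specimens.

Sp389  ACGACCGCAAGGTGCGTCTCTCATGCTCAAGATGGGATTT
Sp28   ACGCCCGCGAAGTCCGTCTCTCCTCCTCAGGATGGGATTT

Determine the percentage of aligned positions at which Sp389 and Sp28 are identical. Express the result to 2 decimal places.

Mismatches occur at site 4 (A↔C), site 9 (A↔G), site 11 (G↔A), site 14 (G↔C), site 23 (A↔C), site 25 (G↔C), site 30 (A↔G).
33 of the 40 sites match, so the percent identity is 33/40 × 100 = 82.50%.

82.50%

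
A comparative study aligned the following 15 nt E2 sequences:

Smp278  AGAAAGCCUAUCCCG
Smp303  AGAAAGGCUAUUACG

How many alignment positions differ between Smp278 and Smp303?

3

Differing sites — 7:C/G; 12:C/U; 13:C/A.
That gives 3 mismatches out of 15 aligned sites, so the Hamming distance is 3.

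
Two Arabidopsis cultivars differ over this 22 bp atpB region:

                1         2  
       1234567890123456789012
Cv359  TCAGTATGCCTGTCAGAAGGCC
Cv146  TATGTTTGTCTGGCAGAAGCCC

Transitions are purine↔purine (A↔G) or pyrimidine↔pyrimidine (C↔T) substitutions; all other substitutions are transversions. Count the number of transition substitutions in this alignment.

1

Differing sites — 2:C/A (Tv); 3:A/T (Tv); 6:A/T (Tv); 9:C/T (Ti); 13:T/G (Tv); 20:G/C (Tv).
Of the 6 differences, 1 transition and 5 transversions, so the answer is 1.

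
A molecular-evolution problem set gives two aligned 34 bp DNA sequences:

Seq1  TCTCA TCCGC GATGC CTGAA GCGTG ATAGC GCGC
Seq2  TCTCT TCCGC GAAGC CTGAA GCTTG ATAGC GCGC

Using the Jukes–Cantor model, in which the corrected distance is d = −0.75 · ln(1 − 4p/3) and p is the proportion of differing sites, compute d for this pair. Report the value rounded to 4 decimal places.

Differing sites — 5:A/T; 13:T/A; 23:G/T.
p = 3/34 = 0.088235.
d = −0.75 · ln(1 − (4/3)·0.088235) = −0.75 · ln(0.882353) = −0.75 · (-0.125163) = 0.0939.

0.0939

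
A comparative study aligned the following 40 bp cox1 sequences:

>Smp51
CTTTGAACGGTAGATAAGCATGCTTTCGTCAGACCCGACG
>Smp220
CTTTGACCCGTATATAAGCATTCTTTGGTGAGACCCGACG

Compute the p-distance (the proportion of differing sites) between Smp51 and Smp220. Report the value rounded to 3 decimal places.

The sequences differ at positions 7 (A/C), 9 (G/C), 13 (G/T), 22 (G/T), 27 (C/G), 30 (C/G).
There are 6 differences over 40 sites, so p = 6/40 = 0.150.

0.150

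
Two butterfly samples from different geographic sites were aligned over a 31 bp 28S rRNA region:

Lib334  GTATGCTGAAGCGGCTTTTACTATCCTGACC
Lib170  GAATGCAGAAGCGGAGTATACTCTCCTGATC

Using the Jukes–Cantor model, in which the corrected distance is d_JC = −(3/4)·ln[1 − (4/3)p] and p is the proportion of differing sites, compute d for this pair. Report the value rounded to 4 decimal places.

Differing sites — 2:T/A; 7:T/A; 15:C/A; 16:T/G; 18:T/A; 23:A/C; 30:C/T.
p = 7/31 = 0.225806.
d = −0.75 · ln(1 − (4/3)·0.225806) = −0.75 · ln(0.698925) = −0.75 · (-0.358212) = 0.2687.

0.2687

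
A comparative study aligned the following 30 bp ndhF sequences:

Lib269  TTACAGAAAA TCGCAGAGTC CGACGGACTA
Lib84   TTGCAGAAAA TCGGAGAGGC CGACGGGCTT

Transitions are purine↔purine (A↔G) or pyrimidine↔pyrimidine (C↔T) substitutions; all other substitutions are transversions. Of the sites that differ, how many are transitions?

2

Mismatches occur at site 3 (A→G, transition), site 14 (C→G, transversion), site 19 (T→G, transversion), site 27 (A→G, transition), site 30 (A→T, transversion).
Of the 5 differences, 2 transitions and 3 transversions, so the answer is 2.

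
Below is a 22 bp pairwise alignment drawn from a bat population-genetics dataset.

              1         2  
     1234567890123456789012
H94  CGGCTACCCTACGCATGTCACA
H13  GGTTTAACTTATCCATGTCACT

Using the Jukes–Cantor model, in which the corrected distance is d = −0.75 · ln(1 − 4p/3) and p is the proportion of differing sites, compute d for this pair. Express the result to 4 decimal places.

The sequences differ at positions 1 (C/G), 3 (G/T), 4 (C/T), 7 (C/A), 9 (C/T), 12 (C/T), 13 (G/C), 22 (A/T).
p = 8/22 = 0.363636.
d = −0.75 · ln(1 − (4/3)·0.363636) = −0.75 · ln(0.515152) = −0.75 · (-0.663293) = 0.4975.

0.4975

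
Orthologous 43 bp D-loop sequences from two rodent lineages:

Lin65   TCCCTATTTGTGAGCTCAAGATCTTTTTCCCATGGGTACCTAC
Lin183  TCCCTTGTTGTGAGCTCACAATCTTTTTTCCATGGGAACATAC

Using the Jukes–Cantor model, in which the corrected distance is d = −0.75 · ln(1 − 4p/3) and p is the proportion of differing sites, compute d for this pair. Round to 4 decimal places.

Mismatches occur at site 6 (A↔T), site 7 (T↔G), site 19 (A↔C), site 20 (G↔A), site 29 (C↔T), site 37 (T↔A), site 40 (C↔A).
p = 7/43 = 0.162791.
d = −0.75 · ln(1 − (4/3)·0.162791) = −0.75 · ln(0.782945) = −0.75 · (-0.244693) = 0.1835.

0.1835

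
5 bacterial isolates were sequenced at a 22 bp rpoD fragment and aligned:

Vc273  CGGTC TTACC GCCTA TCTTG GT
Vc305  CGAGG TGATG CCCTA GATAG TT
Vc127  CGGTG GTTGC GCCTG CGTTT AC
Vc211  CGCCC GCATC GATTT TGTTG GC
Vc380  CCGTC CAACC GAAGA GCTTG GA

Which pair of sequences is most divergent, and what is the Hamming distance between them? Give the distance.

Pairwise Hamming distances:
  Vc273 vs Vc305: 11
  Vc273 vs Vc127: 10
  Vc273 vs Vc211: 10
  Vc273 vs Vc380: 8
  Vc305 vs Vc127: 15
  Vc305 vs Vc211: 15
  Vc305 vs Vc380: 16
  Vc127 vs Vc211: 12
  Vc127 vs Vc380: 15
  Vc211 vs Vc380: 12
The largest is 16, between Vc305 and Vc380.

16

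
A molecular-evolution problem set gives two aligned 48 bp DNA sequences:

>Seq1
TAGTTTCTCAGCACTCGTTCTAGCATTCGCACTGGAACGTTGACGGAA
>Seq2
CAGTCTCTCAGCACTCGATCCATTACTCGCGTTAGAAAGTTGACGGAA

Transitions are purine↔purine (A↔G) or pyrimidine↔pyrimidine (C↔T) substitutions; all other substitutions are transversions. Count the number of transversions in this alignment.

3

Differing sites — 1:T/C (Ti); 5:T/C (Ti); 18:T/A (Tv); 21:T/C (Ti); 23:G/T (Tv); 24:C/T (Ti); 26:T/C (Ti); 31:A/G (Ti); 32:C/T (Ti); 34:G/A (Ti); 38:C/A (Tv).
Of the 11 differences, 8 transitions and 3 transversions, so the answer is 3.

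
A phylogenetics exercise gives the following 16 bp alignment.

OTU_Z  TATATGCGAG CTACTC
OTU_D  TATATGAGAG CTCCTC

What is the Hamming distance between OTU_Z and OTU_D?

2

The sequences differ at positions 7 (C/A), 13 (A/C).
That gives 2 mismatches out of 16 aligned sites, so the Hamming distance is 2.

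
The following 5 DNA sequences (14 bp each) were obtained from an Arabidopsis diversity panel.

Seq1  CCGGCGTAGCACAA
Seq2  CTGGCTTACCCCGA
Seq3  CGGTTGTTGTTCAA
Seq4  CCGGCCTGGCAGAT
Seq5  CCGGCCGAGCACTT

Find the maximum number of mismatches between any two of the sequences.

10

Pairwise Hamming distances:
  Seq1 vs Seq2: 5
  Seq1 vs Seq3: 6
  Seq1 vs Seq4: 4
  Seq1 vs Seq5: 4
  Seq2 vs Seq3: 9
  Seq2 vs Seq4: 8
  Seq2 vs Seq5: 7
  Seq3 vs Seq4: 9
  Seq3 vs Seq5: 10
  Seq4 vs Seq5: 4
The largest is 10, between Seq3 and Seq5.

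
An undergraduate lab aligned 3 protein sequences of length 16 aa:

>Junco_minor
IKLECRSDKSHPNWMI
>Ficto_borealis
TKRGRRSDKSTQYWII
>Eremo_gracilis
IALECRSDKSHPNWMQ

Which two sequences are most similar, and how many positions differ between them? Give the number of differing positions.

Pairwise Hamming distances:
  Junco_minor vs Ficto_borealis: 8
  Junco_minor vs Eremo_gracilis: 2
  Ficto_borealis vs Eremo_gracilis: 10
The smallest is 2, between Junco_minor and Eremo_gracilis.

2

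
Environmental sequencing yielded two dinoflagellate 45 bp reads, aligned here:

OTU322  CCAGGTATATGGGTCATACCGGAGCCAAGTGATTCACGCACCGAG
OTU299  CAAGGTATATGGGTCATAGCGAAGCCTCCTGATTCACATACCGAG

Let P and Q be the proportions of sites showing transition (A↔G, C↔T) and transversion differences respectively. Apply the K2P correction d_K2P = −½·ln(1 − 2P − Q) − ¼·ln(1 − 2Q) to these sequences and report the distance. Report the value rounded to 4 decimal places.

0.2030

Differing sites — 2:C/A (Tv); 19:C/G (Tv); 22:G/A (Ti); 27:A/T (Tv); 28:A/C (Tv); 29:G/C (Tv); 38:G/A (Ti); 39:C/T (Ti).
Of the 8 differences, 3 transitions and 5 transversions over 45 sites: P = 3/45 = 0.066667, Q = 5/45 = 0.111111.
d = −0.5·ln(0.755555) − 0.25·ln(0.777778) = −0.5·(-0.280303) − 0.25·(-0.251314) = 0.2030.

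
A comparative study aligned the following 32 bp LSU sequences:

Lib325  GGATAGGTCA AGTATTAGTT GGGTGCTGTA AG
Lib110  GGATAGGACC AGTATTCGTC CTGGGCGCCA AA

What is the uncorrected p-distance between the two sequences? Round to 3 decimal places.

Differing sites — 8:T/A; 10:A/C; 17:A/C; 20:T/C; 21:G/C; 22:G/T; 24:T/G; 27:T/G; 28:G/C; 29:T/C; 32:G/A.
There are 11 differences over 32 sites, so p = 11/32 = 0.344.

0.344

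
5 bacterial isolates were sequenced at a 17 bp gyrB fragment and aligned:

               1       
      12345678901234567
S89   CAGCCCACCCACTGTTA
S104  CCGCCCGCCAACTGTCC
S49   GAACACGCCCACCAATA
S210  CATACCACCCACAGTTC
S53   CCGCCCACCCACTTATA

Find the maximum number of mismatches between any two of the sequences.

Pairwise Hamming distances:
  S89 vs S104: 5
  S89 vs S49: 7
  S89 vs S210: 4
  S89 vs S53: 3
  S104 vs S49: 10
  S104 vs S210: 7
  S104 vs S53: 6
  S49 vs S210: 9
  S49 vs S53: 7
  S210 vs S53: 7
The largest is 10, between S104 and S49.

10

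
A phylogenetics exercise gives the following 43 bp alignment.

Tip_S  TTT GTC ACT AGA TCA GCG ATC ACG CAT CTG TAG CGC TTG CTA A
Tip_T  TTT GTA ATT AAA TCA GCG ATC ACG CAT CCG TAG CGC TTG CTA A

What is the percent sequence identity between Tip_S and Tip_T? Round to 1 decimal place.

Differing sites — 6:C/A; 8:C/T; 11:G/A; 29:T/C.
39 of the 43 sites match, so the percent identity is 39/43 × 100 = 90.7%.

90.7%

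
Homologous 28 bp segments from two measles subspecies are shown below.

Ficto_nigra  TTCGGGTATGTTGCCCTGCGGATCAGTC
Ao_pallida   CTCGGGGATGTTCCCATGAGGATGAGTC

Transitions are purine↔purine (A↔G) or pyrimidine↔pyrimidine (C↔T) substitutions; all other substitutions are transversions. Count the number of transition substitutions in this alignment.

Differing sites — 1:T/C (Ti); 7:T/G (Tv); 13:G/C (Tv); 16:C/A (Tv); 19:C/A (Tv); 24:C/G (Tv).
Of the 6 differences, 1 transition and 5 transversions, so the answer is 1.

1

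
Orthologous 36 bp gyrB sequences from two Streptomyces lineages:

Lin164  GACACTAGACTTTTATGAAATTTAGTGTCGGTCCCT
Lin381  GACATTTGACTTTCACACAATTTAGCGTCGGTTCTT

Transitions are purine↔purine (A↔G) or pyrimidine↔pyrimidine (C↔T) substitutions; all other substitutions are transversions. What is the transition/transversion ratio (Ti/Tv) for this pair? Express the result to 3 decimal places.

Differing sites — 5:C/T (Ti); 7:A/T (Tv); 14:T/C (Ti); 16:T/C (Ti); 17:G/A (Ti); 18:A/C (Tv); 26:T/C (Ti); 33:C/T (Ti); 35:C/T (Ti).
Of the 9 differences, 7 transitions and 2 transversions, so Ti/Tv = 7/2 = 3.500.

3.500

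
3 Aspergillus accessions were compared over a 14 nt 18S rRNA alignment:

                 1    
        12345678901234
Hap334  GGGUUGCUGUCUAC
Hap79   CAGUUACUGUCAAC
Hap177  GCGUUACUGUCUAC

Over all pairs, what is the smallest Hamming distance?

2

Pairwise Hamming distances:
  Hap334 vs Hap79: 4
  Hap334 vs Hap177: 2
  Hap79 vs Hap177: 3
The smallest is 2, between Hap334 and Hap177.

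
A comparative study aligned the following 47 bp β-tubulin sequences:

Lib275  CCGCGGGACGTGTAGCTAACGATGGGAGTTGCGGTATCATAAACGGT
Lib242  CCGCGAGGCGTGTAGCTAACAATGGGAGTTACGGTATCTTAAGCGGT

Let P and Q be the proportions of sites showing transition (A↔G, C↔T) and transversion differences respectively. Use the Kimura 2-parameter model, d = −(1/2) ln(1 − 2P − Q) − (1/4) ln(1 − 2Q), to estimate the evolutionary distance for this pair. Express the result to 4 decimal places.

Differing sites — 6:G/A (Ti); 8:A/G (Ti); 21:G/A (Ti); 31:G/A (Ti); 39:A/T (Tv); 43:A/G (Ti).
Of the 6 differences, 5 transitions and 1 transversion over 47 sites: P = 5/47 = 0.106383, Q = 1/47 = 0.021277.
d = −0.5·ln(0.765957) − 0.25·ln(0.957446) = −0.5·(-0.266629) − 0.25·(-0.043486) = 0.1442.

0.1442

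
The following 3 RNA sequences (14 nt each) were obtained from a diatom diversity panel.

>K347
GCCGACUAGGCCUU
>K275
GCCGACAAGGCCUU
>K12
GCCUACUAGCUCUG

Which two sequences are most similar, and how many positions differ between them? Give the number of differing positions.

1

Pairwise Hamming distances:
  K347 vs K275: 1
  K347 vs K12: 4
  K275 vs K12: 5
The smallest is 1, between K347 and K275.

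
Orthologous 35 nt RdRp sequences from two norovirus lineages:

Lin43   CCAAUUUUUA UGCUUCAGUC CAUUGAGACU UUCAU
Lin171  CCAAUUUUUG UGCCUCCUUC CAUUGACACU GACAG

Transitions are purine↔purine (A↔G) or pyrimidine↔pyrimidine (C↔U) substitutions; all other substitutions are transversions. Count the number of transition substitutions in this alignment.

Mismatches occur at site 10 (A→G, transition), site 14 (U→C, transition), site 17 (A→C, transversion), site 18 (G→U, transversion), site 27 (G→C, transversion), site 31 (U→G, transversion), site 32 (U→A, transversion), site 35 (U→G, transversion).
Of the 8 differences, 2 transitions and 6 transversions, so the answer is 2.

2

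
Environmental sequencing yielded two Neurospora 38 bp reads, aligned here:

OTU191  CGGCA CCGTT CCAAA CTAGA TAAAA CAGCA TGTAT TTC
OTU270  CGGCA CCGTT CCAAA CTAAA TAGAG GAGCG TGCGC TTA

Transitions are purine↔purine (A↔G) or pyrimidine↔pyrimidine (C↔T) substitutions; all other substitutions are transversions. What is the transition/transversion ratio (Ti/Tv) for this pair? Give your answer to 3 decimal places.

The sequences differ at positions 19 (G/A, transition), 23 (A/G, transition), 25 (A/G, transition), 26 (C/G, transversion), 30 (A/G, transition), 33 (T/C, transition), 34 (A/G, transition), 35 (T/C, transition), 38 (C/A, transversion).
Of the 9 differences, 7 transitions and 2 transversions, so Ti/Tv = 7/2 = 3.500.

3.500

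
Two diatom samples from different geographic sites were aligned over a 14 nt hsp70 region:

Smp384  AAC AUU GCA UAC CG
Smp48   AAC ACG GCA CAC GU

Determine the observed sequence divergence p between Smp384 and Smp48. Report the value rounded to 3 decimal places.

Differing sites — 5:U/C; 6:U/G; 10:U/C; 13:C/G; 14:G/U.
There are 5 differences over 14 sites, so p = 5/14 = 0.357.

0.357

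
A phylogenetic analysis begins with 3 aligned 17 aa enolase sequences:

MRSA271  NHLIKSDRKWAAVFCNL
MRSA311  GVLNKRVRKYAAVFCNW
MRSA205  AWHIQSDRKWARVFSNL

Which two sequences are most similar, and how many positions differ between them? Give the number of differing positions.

6

Pairwise Hamming distances:
  MRSA271 vs MRSA311: 7
  MRSA271 vs MRSA205: 6
  MRSA311 vs MRSA205: 11
The smallest is 6, between MRSA271 and MRSA205.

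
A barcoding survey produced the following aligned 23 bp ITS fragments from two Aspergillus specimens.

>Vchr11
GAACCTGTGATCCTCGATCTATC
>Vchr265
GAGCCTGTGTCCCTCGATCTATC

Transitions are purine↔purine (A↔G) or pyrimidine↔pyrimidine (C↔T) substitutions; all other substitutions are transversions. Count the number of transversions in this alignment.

1

Differing sites — 3:A/G (Ti); 10:A/T (Tv); 11:T/C (Ti).
Of the 3 differences, 2 transitions and 1 transversion, so the answer is 1.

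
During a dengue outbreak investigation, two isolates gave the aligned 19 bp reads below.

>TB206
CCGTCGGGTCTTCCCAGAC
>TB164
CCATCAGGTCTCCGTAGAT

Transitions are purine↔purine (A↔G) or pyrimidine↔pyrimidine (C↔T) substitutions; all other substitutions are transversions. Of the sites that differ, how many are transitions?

5

The sequences differ at positions 3 (G/A, transition), 6 (G/A, transition), 12 (T/C, transition), 14 (C/G, transversion), 15 (C/T, transition), 19 (C/T, transition).
Of the 6 differences, 5 transitions and 1 transversion, so the answer is 5.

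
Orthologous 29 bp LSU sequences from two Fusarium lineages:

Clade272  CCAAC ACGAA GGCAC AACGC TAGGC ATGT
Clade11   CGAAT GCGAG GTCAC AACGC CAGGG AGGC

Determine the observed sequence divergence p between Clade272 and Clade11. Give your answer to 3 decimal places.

Mismatches occur at site 2 (C→G), site 5 (C→T), site 6 (A→G), site 10 (A→G), site 12 (G→T), site 21 (T→C), site 25 (C→G), site 27 (T→G), site 29 (T→C).
There are 9 differences over 29 sites, so p = 9/29 = 0.310.

0.310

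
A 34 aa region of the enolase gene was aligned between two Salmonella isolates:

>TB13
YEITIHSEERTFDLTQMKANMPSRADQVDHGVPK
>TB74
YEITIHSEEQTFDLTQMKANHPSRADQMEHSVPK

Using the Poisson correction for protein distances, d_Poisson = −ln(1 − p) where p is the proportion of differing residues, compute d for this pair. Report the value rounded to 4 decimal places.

The sequences differ at positions 10 (R/Q), 21 (M/H), 28 (V/M), 29 (D/E), 31 (G/S).
p = 5/34 = 0.147059.
d = −ln(1 − 0.147059) = −ln(0.852941) = 0.1591.

0.1591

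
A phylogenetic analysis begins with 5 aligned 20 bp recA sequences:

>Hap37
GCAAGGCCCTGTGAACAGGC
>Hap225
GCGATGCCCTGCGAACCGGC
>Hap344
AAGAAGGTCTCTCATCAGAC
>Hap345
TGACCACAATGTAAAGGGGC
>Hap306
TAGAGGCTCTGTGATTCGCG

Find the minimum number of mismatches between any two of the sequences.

4

Pairwise Hamming distances:
  Hap37 vs Hap225: 4
  Hap37 vs Hap344: 10
  Hap37 vs Hap345: 10
  Hap37 vs Hap306: 9
  Hap225 vs Hap344: 11
  Hap225 vs Hap345: 12
  Hap225 vs Hap306: 9
  Hap344 vs Hap345: 15
  Hap344 vs Hap306: 9
  Hap345 vs Hap306: 13
The smallest is 4, between Hap37 and Hap225.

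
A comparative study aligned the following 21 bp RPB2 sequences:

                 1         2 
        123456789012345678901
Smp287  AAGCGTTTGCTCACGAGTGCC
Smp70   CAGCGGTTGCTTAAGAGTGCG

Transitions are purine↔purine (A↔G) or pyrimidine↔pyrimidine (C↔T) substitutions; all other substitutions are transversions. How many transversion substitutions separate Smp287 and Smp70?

The sequences differ at positions 1 (A/C, transversion), 6 (T/G, transversion), 12 (C/T, transition), 14 (C/A, transversion), 21 (C/G, transversion).
Of the 5 differences, 1 transition and 4 transversions, so the answer is 4.

4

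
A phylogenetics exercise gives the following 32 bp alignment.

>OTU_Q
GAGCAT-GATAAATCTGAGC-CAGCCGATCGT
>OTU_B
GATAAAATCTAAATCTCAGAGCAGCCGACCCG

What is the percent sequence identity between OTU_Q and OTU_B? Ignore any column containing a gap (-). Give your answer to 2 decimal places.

Excluding the 2 gap columns leaves 30 comparable sites.
The sequences differ at positions 3 (G/T), 4 (C/A), 6 (T/A), 8 (G/T), 9 (A/C), 17 (G/C), 20 (C/A), 29 (T/C), 31 (G/C), 32 (T/G).
20 of the 30 comparable sites match, so the percent identity is 20/30 × 100 = 66.67%.

66.67%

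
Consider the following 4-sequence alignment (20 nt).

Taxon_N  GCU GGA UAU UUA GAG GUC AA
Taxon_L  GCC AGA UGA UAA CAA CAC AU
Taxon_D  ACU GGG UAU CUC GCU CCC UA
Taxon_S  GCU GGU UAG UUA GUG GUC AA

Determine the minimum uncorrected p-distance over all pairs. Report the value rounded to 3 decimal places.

Pairwise Hamming distances:
  Taxon_N vs Taxon_L: 10
  Taxon_N vs Taxon_D: 9
  Taxon_N vs Taxon_S: 3
  Taxon_L vs Taxon_D: 15
  Taxon_L vs Taxon_S: 12
  Taxon_D vs Taxon_S: 10
The smallest is 3 mismatches, between Taxon_N and Taxon_S; p = 3/20 = 0.150.

0.150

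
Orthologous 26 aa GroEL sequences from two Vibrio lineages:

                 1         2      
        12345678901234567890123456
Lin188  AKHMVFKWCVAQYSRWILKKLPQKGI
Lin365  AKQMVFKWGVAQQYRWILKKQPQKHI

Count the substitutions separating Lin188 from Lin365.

6

Mismatches occur at site 3 (H↔Q), site 9 (C↔G), site 13 (Y↔Q), site 14 (S↔Y), site 21 (L↔Q), site 25 (G↔H).
That gives 6 mismatches out of 26 aligned sites, so the Hamming distance is 6.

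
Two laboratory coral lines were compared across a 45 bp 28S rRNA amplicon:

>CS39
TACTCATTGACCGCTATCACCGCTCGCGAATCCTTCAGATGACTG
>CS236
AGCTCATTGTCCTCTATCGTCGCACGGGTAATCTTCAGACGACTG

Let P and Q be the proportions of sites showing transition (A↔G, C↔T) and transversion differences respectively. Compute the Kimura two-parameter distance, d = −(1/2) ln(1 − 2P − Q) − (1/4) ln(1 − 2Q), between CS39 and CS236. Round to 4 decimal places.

0.3304

Differing sites — 1:T/A (Tv); 2:A/G (Ti); 10:A/T (Tv); 13:G/T (Tv); 19:A/G (Ti); 20:C/T (Ti); 24:T/A (Tv); 27:C/G (Tv); 29:A/T (Tv); 31:T/A (Tv); 32:C/T (Ti); 40:T/C (Ti).
Of the 12 differences, 5 transitions and 7 transversions over 45 sites: P = 5/45 = 0.111111, Q = 7/45 = 0.155556.
d = −0.5·ln(0.622222) − 0.25·ln(0.688888) = −0.5·(-0.474458) − 0.25·(-0.372677) = 0.3304.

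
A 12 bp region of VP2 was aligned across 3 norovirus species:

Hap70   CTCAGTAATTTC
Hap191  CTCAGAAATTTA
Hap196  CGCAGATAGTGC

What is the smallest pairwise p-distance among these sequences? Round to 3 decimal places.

0.167

Pairwise Hamming distances:
  Hap70 vs Hap191: 2
  Hap70 vs Hap196: 5
  Hap191 vs Hap196: 5
The smallest is 2 mismatches, between Hap70 and Hap191; p = 2/12 = 0.167.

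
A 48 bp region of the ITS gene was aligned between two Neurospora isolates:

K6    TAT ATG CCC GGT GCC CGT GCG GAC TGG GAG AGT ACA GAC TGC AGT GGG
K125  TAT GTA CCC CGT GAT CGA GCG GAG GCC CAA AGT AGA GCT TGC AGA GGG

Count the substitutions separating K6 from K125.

The sequences differ at positions 4 (A/G), 6 (G/A), 10 (G/C), 14 (C/A), 15 (C/T), 18 (T/A), 24 (C/G), 25 (T/G), 26 (G/C), 27 (G/C), 28 (G/C), 30 (G/A), 35 (C/G), 38 (A/C), 39 (C/T), 45 (T/A).
That gives 16 mismatches out of 48 aligned sites, so the Hamming distance is 16.

16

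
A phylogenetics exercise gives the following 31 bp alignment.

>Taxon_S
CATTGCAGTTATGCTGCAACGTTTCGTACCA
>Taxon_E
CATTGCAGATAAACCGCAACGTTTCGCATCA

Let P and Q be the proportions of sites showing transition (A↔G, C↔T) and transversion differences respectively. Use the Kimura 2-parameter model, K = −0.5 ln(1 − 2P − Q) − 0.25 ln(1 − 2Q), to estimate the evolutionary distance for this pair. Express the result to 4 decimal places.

Mismatches occur at site 9 (T→A, transversion), site 12 (T→A, transversion), site 13 (G→A, transition), site 15 (T→C, transition), site 27 (T→C, transition), site 29 (C→T, transition).
Of the 6 differences, 4 transitions and 2 transversions over 31 sites: P = 4/31 = 0.129032, Q = 2/31 = 0.064516.
d = −0.5·ln(0.677420) − 0.25·ln(0.870968) = −0.5·(-0.389464) − 0.25·(-0.138150) = 0.2293.

0.2293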